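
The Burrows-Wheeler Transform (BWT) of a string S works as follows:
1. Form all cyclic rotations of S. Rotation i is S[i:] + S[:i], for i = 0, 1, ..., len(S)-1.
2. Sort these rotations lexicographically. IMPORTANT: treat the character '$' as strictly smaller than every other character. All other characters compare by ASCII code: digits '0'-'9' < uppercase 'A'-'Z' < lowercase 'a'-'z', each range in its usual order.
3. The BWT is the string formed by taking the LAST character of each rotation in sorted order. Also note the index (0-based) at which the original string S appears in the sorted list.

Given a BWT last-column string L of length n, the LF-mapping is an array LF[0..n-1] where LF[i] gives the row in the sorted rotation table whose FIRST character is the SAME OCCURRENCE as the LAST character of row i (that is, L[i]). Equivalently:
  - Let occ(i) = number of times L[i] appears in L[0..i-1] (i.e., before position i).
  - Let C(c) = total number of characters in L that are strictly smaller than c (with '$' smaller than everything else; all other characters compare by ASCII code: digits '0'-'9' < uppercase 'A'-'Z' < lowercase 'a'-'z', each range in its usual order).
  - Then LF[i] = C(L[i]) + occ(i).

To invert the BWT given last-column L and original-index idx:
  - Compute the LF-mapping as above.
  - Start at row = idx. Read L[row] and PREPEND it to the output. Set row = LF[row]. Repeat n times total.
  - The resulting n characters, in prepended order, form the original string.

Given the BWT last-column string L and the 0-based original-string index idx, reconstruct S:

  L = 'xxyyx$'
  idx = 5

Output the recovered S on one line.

Answer: yxyxx$

Derivation:
LF mapping: 1 2 4 5 3 0
Walk LF starting at row 5, prepending L[row]:
  step 1: row=5, L[5]='$', prepend. Next row=LF[5]=0
  step 2: row=0, L[0]='x', prepend. Next row=LF[0]=1
  step 3: row=1, L[1]='x', prepend. Next row=LF[1]=2
  step 4: row=2, L[2]='y', prepend. Next row=LF[2]=4
  step 5: row=4, L[4]='x', prepend. Next row=LF[4]=3
  step 6: row=3, L[3]='y', prepend. Next row=LF[3]=5
Reversed output: yxyxx$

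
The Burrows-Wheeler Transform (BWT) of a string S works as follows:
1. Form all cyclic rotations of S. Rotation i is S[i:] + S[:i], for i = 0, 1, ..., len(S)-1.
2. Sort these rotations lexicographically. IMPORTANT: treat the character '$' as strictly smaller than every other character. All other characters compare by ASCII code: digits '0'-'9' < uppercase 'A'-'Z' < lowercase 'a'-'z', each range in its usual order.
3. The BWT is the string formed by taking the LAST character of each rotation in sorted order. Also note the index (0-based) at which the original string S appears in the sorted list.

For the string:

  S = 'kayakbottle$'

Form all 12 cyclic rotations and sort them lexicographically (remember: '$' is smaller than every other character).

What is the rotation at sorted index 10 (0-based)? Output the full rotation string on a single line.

Answer: ttle$kayakbo

Derivation:
All 12 rotations (rotation i = S[i:]+S[:i]):
  rot[0] = kayakbottle$
  rot[1] = ayakbottle$k
  rot[2] = yakbottle$ka
  rot[3] = akbottle$kay
  rot[4] = kbottle$kaya
  rot[5] = bottle$kayak
  rot[6] = ottle$kayakb
  rot[7] = ttle$kayakbo
  rot[8] = tle$kayakbot
  rot[9] = le$kayakbott
  rot[10] = e$kayakbottl
  rot[11] = $kayakbottle
Sorted (with $ < everything):
  sorted[0] = $kayakbottle
  sorted[1] = akbottle$kay
  sorted[2] = ayakbottle$k
  sorted[3] = bottle$kayak
  sorted[4] = e$kayakbottl
  sorted[5] = kayakbottle$
  sorted[6] = kbottle$kaya
  sorted[7] = le$kayakbott
  sorted[8] = ottle$kayakb
  sorted[9] = tle$kayakbot
  sorted[10] = ttle$kayakbo
  sorted[11] = yakbottle$ka
sorted[10] = ttle$kayakbo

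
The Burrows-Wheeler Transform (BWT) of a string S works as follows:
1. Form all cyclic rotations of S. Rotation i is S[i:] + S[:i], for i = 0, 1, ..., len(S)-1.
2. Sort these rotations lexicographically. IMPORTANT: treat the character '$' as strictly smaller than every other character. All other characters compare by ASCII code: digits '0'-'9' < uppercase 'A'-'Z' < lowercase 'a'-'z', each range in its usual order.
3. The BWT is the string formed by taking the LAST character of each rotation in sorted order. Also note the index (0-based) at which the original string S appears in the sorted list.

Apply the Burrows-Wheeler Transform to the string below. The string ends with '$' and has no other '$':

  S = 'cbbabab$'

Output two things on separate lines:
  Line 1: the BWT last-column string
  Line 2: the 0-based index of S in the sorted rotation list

All 8 rotations (rotation i = S[i:]+S[:i]):
  rot[0] = cbbabab$
  rot[1] = bbabab$c
  rot[2] = babab$cb
  rot[3] = abab$cbb
  rot[4] = bab$cbba
  rot[5] = ab$cbbab
  rot[6] = b$cbbaba
  rot[7] = $cbbabab
Sorted (with $ < everything):
  sorted[0] = $cbbabab  (last char: 'b')
  sorted[1] = ab$cbbab  (last char: 'b')
  sorted[2] = abab$cbb  (last char: 'b')
  sorted[3] = b$cbbaba  (last char: 'a')
  sorted[4] = bab$cbba  (last char: 'a')
  sorted[5] = babab$cb  (last char: 'b')
  sorted[6] = bbabab$c  (last char: 'c')
  sorted[7] = cbbabab$  (last char: '$')
Last column: bbbaabc$
Original string S is at sorted index 7

Answer: bbbaabc$
7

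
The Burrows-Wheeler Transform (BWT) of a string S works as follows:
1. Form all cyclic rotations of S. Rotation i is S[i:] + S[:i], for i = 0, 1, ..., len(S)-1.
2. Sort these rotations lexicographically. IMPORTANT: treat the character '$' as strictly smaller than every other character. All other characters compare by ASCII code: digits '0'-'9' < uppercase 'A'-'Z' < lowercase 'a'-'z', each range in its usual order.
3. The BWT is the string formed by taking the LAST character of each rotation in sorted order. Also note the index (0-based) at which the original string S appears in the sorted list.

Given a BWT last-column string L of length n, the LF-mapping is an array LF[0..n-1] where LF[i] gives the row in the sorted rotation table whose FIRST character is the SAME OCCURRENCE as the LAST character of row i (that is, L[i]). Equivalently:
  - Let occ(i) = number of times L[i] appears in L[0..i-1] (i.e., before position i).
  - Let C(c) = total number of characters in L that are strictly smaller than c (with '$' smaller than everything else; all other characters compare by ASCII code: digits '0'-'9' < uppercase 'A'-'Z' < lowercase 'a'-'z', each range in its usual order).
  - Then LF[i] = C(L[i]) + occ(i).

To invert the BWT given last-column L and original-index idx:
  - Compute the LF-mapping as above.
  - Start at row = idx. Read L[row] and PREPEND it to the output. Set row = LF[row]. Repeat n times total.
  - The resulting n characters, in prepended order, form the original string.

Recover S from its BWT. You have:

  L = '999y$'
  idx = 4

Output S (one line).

LF mapping: 1 2 3 4 0
Walk LF starting at row 4, prepending L[row]:
  step 1: row=4, L[4]='$', prepend. Next row=LF[4]=0
  step 2: row=0, L[0]='9', prepend. Next row=LF[0]=1
  step 3: row=1, L[1]='9', prepend. Next row=LF[1]=2
  step 4: row=2, L[2]='9', prepend. Next row=LF[2]=3
  step 5: row=3, L[3]='y', prepend. Next row=LF[3]=4
Reversed output: y999$

Answer: y999$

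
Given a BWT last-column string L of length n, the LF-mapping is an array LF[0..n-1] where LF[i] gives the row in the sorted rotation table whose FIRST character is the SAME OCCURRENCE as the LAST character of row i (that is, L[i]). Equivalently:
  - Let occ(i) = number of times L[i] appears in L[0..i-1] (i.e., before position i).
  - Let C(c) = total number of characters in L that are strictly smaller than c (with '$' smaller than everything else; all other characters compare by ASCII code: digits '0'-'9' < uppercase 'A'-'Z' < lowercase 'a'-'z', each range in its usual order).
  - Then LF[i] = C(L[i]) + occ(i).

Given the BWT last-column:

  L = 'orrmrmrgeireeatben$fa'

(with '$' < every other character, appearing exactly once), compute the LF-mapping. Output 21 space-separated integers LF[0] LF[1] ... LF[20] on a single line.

Char counts: '$':1, 'a':2, 'b':1, 'e':4, 'f':1, 'g':1, 'i':1, 'm':2, 'n':1, 'o':1, 'r':5, 't':1
C (first-col start): C('$')=0, C('a')=1, C('b')=3, C('e')=4, C('f')=8, C('g')=9, C('i')=10, C('m')=11, C('n')=13, C('o')=14, C('r')=15, C('t')=20
L[0]='o': occ=0, LF[0]=C('o')+0=14+0=14
L[1]='r': occ=0, LF[1]=C('r')+0=15+0=15
L[2]='r': occ=1, LF[2]=C('r')+1=15+1=16
L[3]='m': occ=0, LF[3]=C('m')+0=11+0=11
L[4]='r': occ=2, LF[4]=C('r')+2=15+2=17
L[5]='m': occ=1, LF[5]=C('m')+1=11+1=12
L[6]='r': occ=3, LF[6]=C('r')+3=15+3=18
L[7]='g': occ=0, LF[7]=C('g')+0=9+0=9
L[8]='e': occ=0, LF[8]=C('e')+0=4+0=4
L[9]='i': occ=0, LF[9]=C('i')+0=10+0=10
L[10]='r': occ=4, LF[10]=C('r')+4=15+4=19
L[11]='e': occ=1, LF[11]=C('e')+1=4+1=5
L[12]='e': occ=2, LF[12]=C('e')+2=4+2=6
L[13]='a': occ=0, LF[13]=C('a')+0=1+0=1
L[14]='t': occ=0, LF[14]=C('t')+0=20+0=20
L[15]='b': occ=0, LF[15]=C('b')+0=3+0=3
L[16]='e': occ=3, LF[16]=C('e')+3=4+3=7
L[17]='n': occ=0, LF[17]=C('n')+0=13+0=13
L[18]='$': occ=0, LF[18]=C('$')+0=0+0=0
L[19]='f': occ=0, LF[19]=C('f')+0=8+0=8
L[20]='a': occ=1, LF[20]=C('a')+1=1+1=2

Answer: 14 15 16 11 17 12 18 9 4 10 19 5 6 1 20 3 7 13 0 8 2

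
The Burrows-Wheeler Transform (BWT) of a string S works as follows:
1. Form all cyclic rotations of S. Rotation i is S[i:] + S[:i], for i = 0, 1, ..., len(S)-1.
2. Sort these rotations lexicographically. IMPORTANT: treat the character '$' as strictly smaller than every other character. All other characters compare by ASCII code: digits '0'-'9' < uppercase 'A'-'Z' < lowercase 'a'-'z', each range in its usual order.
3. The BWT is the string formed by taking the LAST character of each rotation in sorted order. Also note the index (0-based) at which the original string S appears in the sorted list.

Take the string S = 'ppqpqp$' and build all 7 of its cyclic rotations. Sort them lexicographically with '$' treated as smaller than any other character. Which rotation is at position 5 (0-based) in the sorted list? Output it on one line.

All 7 rotations (rotation i = S[i:]+S[:i]):
  rot[0] = ppqpqp$
  rot[1] = pqpqp$p
  rot[2] = qpqp$pp
  rot[3] = pqp$ppq
  rot[4] = qp$ppqp
  rot[5] = p$ppqpq
  rot[6] = $ppqpqp
Sorted (with $ < everything):
  sorted[0] = $ppqpqp
  sorted[1] = p$ppqpq
  sorted[2] = ppqpqp$
  sorted[3] = pqp$ppq
  sorted[4] = pqpqp$p
  sorted[5] = qp$ppqp
  sorted[6] = qpqp$pp
sorted[5] = qp$ppqp

Answer: qp$ppqp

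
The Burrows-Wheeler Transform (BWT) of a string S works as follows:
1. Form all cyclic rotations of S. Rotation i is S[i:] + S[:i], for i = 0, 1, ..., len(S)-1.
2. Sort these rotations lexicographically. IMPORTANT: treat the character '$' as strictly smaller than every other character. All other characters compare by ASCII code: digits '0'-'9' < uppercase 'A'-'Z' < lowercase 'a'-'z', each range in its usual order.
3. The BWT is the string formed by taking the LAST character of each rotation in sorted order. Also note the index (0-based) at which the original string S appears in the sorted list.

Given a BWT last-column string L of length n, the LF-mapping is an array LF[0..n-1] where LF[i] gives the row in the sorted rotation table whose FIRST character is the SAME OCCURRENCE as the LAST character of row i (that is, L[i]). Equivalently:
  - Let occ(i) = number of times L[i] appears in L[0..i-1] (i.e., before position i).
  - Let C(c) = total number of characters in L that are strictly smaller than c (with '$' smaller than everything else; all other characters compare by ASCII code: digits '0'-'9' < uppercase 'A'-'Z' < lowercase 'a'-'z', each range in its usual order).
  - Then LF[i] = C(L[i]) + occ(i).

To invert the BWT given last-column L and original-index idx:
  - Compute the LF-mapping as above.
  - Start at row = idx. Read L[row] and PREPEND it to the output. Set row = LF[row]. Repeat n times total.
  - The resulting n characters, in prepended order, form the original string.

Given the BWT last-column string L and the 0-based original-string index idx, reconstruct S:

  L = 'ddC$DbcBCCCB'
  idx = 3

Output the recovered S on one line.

LF mapping: 10 11 3 0 7 8 9 1 4 5 6 2
Walk LF starting at row 3, prepending L[row]:
  step 1: row=3, L[3]='$', prepend. Next row=LF[3]=0
  step 2: row=0, L[0]='d', prepend. Next row=LF[0]=10
  step 3: row=10, L[10]='C', prepend. Next row=LF[10]=6
  step 4: row=6, L[6]='c', prepend. Next row=LF[6]=9
  step 5: row=9, L[9]='C', prepend. Next row=LF[9]=5
  step 6: row=5, L[5]='b', prepend. Next row=LF[5]=8
  step 7: row=8, L[8]='C', prepend. Next row=LF[8]=4
  step 8: row=4, L[4]='D', prepend. Next row=LF[4]=7
  step 9: row=7, L[7]='B', prepend. Next row=LF[7]=1
  step 10: row=1, L[1]='d', prepend. Next row=LF[1]=11
  step 11: row=11, L[11]='B', prepend. Next row=LF[11]=2
  step 12: row=2, L[2]='C', prepend. Next row=LF[2]=3
Reversed output: CBdBDCbCcCd$

Answer: CBdBDCbCcCd$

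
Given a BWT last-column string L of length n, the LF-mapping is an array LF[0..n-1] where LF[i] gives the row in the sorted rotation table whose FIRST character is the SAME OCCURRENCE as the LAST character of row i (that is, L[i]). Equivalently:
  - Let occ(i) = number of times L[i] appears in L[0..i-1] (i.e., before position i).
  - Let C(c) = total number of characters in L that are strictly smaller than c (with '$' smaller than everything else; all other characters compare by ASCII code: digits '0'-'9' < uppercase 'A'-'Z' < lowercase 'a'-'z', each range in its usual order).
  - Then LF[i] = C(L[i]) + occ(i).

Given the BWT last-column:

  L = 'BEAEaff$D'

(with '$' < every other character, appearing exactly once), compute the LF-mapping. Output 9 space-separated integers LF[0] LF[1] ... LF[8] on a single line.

Char counts: '$':1, 'A':1, 'B':1, 'D':1, 'E':2, 'a':1, 'f':2
C (first-col start): C('$')=0, C('A')=1, C('B')=2, C('D')=3, C('E')=4, C('a')=6, C('f')=7
L[0]='B': occ=0, LF[0]=C('B')+0=2+0=2
L[1]='E': occ=0, LF[1]=C('E')+0=4+0=4
L[2]='A': occ=0, LF[2]=C('A')+0=1+0=1
L[3]='E': occ=1, LF[3]=C('E')+1=4+1=5
L[4]='a': occ=0, LF[4]=C('a')+0=6+0=6
L[5]='f': occ=0, LF[5]=C('f')+0=7+0=7
L[6]='f': occ=1, LF[6]=C('f')+1=7+1=8
L[7]='$': occ=0, LF[7]=C('$')+0=0+0=0
L[8]='D': occ=0, LF[8]=C('D')+0=3+0=3

Answer: 2 4 1 5 6 7 8 0 3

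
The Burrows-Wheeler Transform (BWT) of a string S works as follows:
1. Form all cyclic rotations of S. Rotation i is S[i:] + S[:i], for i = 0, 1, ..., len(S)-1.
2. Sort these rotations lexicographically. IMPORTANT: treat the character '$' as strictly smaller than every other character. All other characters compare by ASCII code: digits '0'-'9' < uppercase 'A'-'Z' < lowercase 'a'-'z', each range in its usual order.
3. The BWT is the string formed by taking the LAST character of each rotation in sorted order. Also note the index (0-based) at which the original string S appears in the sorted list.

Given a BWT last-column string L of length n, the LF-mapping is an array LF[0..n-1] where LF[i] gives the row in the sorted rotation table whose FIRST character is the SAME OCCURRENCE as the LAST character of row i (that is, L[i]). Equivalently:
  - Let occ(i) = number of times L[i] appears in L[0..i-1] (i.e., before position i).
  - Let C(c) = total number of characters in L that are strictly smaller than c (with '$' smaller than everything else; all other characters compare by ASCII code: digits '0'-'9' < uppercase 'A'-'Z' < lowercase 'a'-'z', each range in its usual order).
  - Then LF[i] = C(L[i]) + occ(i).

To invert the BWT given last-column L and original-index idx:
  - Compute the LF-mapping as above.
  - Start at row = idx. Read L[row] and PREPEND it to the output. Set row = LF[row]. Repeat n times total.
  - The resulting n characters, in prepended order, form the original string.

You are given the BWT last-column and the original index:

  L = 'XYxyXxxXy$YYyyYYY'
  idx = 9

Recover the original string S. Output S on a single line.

LF mapping: 1 4 10 13 2 11 12 3 14 0 5 6 15 16 7 8 9
Walk LF starting at row 9, prepending L[row]:
  step 1: row=9, L[9]='$', prepend. Next row=LF[9]=0
  step 2: row=0, L[0]='X', prepend. Next row=LF[0]=1
  step 3: row=1, L[1]='Y', prepend. Next row=LF[1]=4
  step 4: row=4, L[4]='X', prepend. Next row=LF[4]=2
  step 5: row=2, L[2]='x', prepend. Next row=LF[2]=10
  step 6: row=10, L[10]='Y', prepend. Next row=LF[10]=5
  step 7: row=5, L[5]='x', prepend. Next row=LF[5]=11
  step 8: row=11, L[11]='Y', prepend. Next row=LF[11]=6
  step 9: row=6, L[6]='x', prepend. Next row=LF[6]=12
  step 10: row=12, L[12]='y', prepend. Next row=LF[12]=15
  step 11: row=15, L[15]='Y', prepend. Next row=LF[15]=8
  step 12: row=8, L[8]='y', prepend. Next row=LF[8]=14
  step 13: row=14, L[14]='Y', prepend. Next row=LF[14]=7
  step 14: row=7, L[7]='X', prepend. Next row=LF[7]=3
  step 15: row=3, L[3]='y', prepend. Next row=LF[3]=13
  step 16: row=13, L[13]='y', prepend. Next row=LF[13]=16
  step 17: row=16, L[16]='Y', prepend. Next row=LF[16]=9
Reversed output: YyyXYyYyxYxYxXYX$

Answer: YyyXYyYyxYxYxXYX$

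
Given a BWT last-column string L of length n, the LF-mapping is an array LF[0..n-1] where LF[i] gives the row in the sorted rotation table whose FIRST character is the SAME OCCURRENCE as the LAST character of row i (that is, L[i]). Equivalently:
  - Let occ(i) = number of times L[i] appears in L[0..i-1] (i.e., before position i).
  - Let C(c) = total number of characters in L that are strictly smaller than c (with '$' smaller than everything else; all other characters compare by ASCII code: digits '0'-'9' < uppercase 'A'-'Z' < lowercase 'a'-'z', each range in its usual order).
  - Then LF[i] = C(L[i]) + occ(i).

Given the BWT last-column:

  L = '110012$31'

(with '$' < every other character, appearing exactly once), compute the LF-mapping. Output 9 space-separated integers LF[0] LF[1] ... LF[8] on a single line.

Answer: 3 4 1 2 5 7 0 8 6

Derivation:
Char counts: '$':1, '0':2, '1':4, '2':1, '3':1
C (first-col start): C('$')=0, C('0')=1, C('1')=3, C('2')=7, C('3')=8
L[0]='1': occ=0, LF[0]=C('1')+0=3+0=3
L[1]='1': occ=1, LF[1]=C('1')+1=3+1=4
L[2]='0': occ=0, LF[2]=C('0')+0=1+0=1
L[3]='0': occ=1, LF[3]=C('0')+1=1+1=2
L[4]='1': occ=2, LF[4]=C('1')+2=3+2=5
L[5]='2': occ=0, LF[5]=C('2')+0=7+0=7
L[6]='$': occ=0, LF[6]=C('$')+0=0+0=0
L[7]='3': occ=0, LF[7]=C('3')+0=8+0=8
L[8]='1': occ=3, LF[8]=C('1')+3=3+3=6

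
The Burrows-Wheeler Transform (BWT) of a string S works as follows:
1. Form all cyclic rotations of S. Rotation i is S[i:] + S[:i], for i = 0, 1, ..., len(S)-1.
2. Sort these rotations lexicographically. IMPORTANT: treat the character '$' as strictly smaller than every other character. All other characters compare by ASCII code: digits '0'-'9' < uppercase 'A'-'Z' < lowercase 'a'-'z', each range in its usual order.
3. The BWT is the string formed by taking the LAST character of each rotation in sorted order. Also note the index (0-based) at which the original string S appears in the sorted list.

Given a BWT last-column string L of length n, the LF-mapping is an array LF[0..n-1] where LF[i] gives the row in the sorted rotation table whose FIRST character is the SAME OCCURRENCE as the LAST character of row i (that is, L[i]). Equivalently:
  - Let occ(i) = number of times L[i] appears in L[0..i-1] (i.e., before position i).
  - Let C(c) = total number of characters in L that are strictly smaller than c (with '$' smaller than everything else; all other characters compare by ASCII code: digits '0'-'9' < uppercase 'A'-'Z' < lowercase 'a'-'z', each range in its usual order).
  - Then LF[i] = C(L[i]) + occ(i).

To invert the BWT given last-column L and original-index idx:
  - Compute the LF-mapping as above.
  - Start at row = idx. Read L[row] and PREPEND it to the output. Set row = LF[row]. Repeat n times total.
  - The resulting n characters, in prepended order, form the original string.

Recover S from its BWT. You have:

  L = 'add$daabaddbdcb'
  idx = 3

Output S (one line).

Answer: abdacddabbddda$

Derivation:
LF mapping: 1 9 10 0 11 2 3 5 4 12 13 6 14 8 7
Walk LF starting at row 3, prepending L[row]:
  step 1: row=3, L[3]='$', prepend. Next row=LF[3]=0
  step 2: row=0, L[0]='a', prepend. Next row=LF[0]=1
  step 3: row=1, L[1]='d', prepend. Next row=LF[1]=9
  step 4: row=9, L[9]='d', prepend. Next row=LF[9]=12
  step 5: row=12, L[12]='d', prepend. Next row=LF[12]=14
  step 6: row=14, L[14]='b', prepend. Next row=LF[14]=7
  step 7: row=7, L[7]='b', prepend. Next row=LF[7]=5
  step 8: row=5, L[5]='a', prepend. Next row=LF[5]=2
  step 9: row=2, L[2]='d', prepend. Next row=LF[2]=10
  step 10: row=10, L[10]='d', prepend. Next row=LF[10]=13
  step 11: row=13, L[13]='c', prepend. Next row=LF[13]=8
  step 12: row=8, L[8]='a', prepend. Next row=LF[8]=4
  step 13: row=4, L[4]='d', prepend. Next row=LF[4]=11
  step 14: row=11, L[11]='b', prepend. Next row=LF[11]=6
  step 15: row=6, L[6]='a', prepend. Next row=LF[6]=3
Reversed output: abdacddabbddda$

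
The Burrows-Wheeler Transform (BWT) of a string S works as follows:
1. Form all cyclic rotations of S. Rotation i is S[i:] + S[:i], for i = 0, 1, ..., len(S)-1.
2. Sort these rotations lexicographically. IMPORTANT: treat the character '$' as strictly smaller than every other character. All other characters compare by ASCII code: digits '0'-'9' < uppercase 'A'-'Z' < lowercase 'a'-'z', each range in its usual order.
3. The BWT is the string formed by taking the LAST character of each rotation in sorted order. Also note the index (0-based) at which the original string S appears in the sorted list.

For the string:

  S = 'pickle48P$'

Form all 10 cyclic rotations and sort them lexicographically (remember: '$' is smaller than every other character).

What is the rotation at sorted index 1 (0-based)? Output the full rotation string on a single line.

All 10 rotations (rotation i = S[i:]+S[:i]):
  rot[0] = pickle48P$
  rot[1] = ickle48P$p
  rot[2] = ckle48P$pi
  rot[3] = kle48P$pic
  rot[4] = le48P$pick
  rot[5] = e48P$pickl
  rot[6] = 48P$pickle
  rot[7] = 8P$pickle4
  rot[8] = P$pickle48
  rot[9] = $pickle48P
Sorted (with $ < everything):
  sorted[0] = $pickle48P
  sorted[1] = 48P$pickle
  sorted[2] = 8P$pickle4
  sorted[3] = P$pickle48
  sorted[4] = ckle48P$pi
  sorted[5] = e48P$pickl
  sorted[6] = ickle48P$p
  sorted[7] = kle48P$pic
  sorted[8] = le48P$pick
  sorted[9] = pickle48P$
sorted[1] = 48P$pickle

Answer: 48P$pickle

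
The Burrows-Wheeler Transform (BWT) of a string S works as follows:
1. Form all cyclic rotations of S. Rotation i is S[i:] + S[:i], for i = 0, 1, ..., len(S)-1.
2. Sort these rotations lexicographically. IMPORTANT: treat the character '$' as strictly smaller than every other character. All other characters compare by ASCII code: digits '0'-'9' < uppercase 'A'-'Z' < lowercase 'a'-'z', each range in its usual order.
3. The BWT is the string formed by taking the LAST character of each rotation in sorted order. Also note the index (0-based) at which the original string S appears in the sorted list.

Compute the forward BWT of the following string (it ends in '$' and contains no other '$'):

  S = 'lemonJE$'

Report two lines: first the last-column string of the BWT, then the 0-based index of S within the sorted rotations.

All 8 rotations (rotation i = S[i:]+S[:i]):
  rot[0] = lemonJE$
  rot[1] = emonJE$l
  rot[2] = monJE$le
  rot[3] = onJE$lem
  rot[4] = nJE$lemo
  rot[5] = JE$lemon
  rot[6] = E$lemonJ
  rot[7] = $lemonJE
Sorted (with $ < everything):
  sorted[0] = $lemonJE  (last char: 'E')
  sorted[1] = E$lemonJ  (last char: 'J')
  sorted[2] = JE$lemon  (last char: 'n')
  sorted[3] = emonJE$l  (last char: 'l')
  sorted[4] = lemonJE$  (last char: '$')
  sorted[5] = monJE$le  (last char: 'e')
  sorted[6] = nJE$lemo  (last char: 'o')
  sorted[7] = onJE$lem  (last char: 'm')
Last column: EJnl$eom
Original string S is at sorted index 4

Answer: EJnl$eom
4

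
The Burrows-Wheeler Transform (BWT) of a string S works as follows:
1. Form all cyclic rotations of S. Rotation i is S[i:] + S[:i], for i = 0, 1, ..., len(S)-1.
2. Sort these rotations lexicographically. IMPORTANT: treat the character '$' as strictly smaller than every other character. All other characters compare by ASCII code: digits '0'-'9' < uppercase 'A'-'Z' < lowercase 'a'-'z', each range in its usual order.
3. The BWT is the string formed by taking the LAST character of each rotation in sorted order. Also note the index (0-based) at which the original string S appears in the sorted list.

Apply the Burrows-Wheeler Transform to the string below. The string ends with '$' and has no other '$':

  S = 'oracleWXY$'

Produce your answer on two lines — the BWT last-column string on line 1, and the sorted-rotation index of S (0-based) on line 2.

All 10 rotations (rotation i = S[i:]+S[:i]):
  rot[0] = oracleWXY$
  rot[1] = racleWXY$o
  rot[2] = acleWXY$or
  rot[3] = cleWXY$ora
  rot[4] = leWXY$orac
  rot[5] = eWXY$oracl
  rot[6] = WXY$oracle
  rot[7] = XY$oracleW
  rot[8] = Y$oracleWX
  rot[9] = $oracleWXY
Sorted (with $ < everything):
  sorted[0] = $oracleWXY  (last char: 'Y')
  sorted[1] = WXY$oracle  (last char: 'e')
  sorted[2] = XY$oracleW  (last char: 'W')
  sorted[3] = Y$oracleWX  (last char: 'X')
  sorted[4] = acleWXY$or  (last char: 'r')
  sorted[5] = cleWXY$ora  (last char: 'a')
  sorted[6] = eWXY$oracl  (last char: 'l')
  sorted[7] = leWXY$orac  (last char: 'c')
  sorted[8] = oracleWXY$  (last char: '$')
  sorted[9] = racleWXY$o  (last char: 'o')
Last column: YeWXralc$o
Original string S is at sorted index 8

Answer: YeWXralc$o
8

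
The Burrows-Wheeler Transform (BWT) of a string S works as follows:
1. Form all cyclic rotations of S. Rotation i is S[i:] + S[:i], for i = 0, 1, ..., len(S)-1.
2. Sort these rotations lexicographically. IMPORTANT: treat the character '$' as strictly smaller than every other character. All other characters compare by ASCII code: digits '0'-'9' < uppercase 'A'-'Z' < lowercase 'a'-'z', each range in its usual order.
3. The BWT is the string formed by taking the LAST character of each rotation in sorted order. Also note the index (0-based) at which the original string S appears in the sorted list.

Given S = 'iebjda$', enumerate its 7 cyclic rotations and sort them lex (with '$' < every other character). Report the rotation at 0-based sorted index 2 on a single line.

All 7 rotations (rotation i = S[i:]+S[:i]):
  rot[0] = iebjda$
  rot[1] = ebjda$i
  rot[2] = bjda$ie
  rot[3] = jda$ieb
  rot[4] = da$iebj
  rot[5] = a$iebjd
  rot[6] = $iebjda
Sorted (with $ < everything):
  sorted[0] = $iebjda
  sorted[1] = a$iebjd
  sorted[2] = bjda$ie
  sorted[3] = da$iebj
  sorted[4] = ebjda$i
  sorted[5] = iebjda$
  sorted[6] = jda$ieb
sorted[2] = bjda$ie

Answer: bjda$ie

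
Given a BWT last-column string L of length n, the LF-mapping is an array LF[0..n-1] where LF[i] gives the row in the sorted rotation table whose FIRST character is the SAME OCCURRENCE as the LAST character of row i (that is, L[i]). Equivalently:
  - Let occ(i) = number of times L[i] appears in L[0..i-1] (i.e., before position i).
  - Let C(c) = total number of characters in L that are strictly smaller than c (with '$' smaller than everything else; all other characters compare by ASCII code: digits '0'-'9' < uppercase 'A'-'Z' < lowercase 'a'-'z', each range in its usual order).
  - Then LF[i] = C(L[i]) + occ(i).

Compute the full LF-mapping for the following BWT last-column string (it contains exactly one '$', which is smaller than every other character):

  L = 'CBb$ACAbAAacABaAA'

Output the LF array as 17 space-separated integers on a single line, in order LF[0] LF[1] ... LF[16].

Char counts: '$':1, 'A':7, 'B':2, 'C':2, 'a':2, 'b':2, 'c':1
C (first-col start): C('$')=0, C('A')=1, C('B')=8, C('C')=10, C('a')=12, C('b')=14, C('c')=16
L[0]='C': occ=0, LF[0]=C('C')+0=10+0=10
L[1]='B': occ=0, LF[1]=C('B')+0=8+0=8
L[2]='b': occ=0, LF[2]=C('b')+0=14+0=14
L[3]='$': occ=0, LF[3]=C('$')+0=0+0=0
L[4]='A': occ=0, LF[4]=C('A')+0=1+0=1
L[5]='C': occ=1, LF[5]=C('C')+1=10+1=11
L[6]='A': occ=1, LF[6]=C('A')+1=1+1=2
L[7]='b': occ=1, LF[7]=C('b')+1=14+1=15
L[8]='A': occ=2, LF[8]=C('A')+2=1+2=3
L[9]='A': occ=3, LF[9]=C('A')+3=1+3=4
L[10]='a': occ=0, LF[10]=C('a')+0=12+0=12
L[11]='c': occ=0, LF[11]=C('c')+0=16+0=16
L[12]='A': occ=4, LF[12]=C('A')+4=1+4=5
L[13]='B': occ=1, LF[13]=C('B')+1=8+1=9
L[14]='a': occ=1, LF[14]=C('a')+1=12+1=13
L[15]='A': occ=5, LF[15]=C('A')+5=1+5=6
L[16]='A': occ=6, LF[16]=C('A')+6=1+6=7

Answer: 10 8 14 0 1 11 2 15 3 4 12 16 5 9 13 6 7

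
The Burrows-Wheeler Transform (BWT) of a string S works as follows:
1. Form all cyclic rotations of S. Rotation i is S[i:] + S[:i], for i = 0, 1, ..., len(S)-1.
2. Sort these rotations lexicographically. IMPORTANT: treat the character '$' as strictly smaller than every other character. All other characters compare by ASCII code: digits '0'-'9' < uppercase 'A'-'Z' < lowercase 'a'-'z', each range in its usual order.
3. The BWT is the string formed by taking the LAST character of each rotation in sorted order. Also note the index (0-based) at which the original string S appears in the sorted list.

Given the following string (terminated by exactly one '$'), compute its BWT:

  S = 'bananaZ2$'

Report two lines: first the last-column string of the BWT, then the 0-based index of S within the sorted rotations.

Answer: 2Zannb$aa
6

Derivation:
All 9 rotations (rotation i = S[i:]+S[:i]):
  rot[0] = bananaZ2$
  rot[1] = ananaZ2$b
  rot[2] = nanaZ2$ba
  rot[3] = anaZ2$ban
  rot[4] = naZ2$bana
  rot[5] = aZ2$banan
  rot[6] = Z2$banana
  rot[7] = 2$bananaZ
  rot[8] = $bananaZ2
Sorted (with $ < everything):
  sorted[0] = $bananaZ2  (last char: '2')
  sorted[1] = 2$bananaZ  (last char: 'Z')
  sorted[2] = Z2$banana  (last char: 'a')
  sorted[3] = aZ2$banan  (last char: 'n')
  sorted[4] = anaZ2$ban  (last char: 'n')
  sorted[5] = ananaZ2$b  (last char: 'b')
  sorted[6] = bananaZ2$  (last char: '$')
  sorted[7] = naZ2$bana  (last char: 'a')
  sorted[8] = nanaZ2$ba  (last char: 'a')
Last column: 2Zannb$aa
Original string S is at sorted index 6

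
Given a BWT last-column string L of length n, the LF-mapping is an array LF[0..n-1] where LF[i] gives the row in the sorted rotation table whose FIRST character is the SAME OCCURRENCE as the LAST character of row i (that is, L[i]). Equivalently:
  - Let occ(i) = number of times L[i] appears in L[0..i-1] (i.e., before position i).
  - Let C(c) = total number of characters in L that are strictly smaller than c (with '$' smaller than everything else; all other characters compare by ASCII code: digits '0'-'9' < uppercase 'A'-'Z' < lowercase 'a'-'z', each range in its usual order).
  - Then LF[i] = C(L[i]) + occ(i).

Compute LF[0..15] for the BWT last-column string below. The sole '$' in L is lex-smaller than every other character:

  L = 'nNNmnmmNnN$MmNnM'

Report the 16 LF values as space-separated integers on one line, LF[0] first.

Char counts: '$':1, 'M':2, 'N':5, 'm':4, 'n':4
C (first-col start): C('$')=0, C('M')=1, C('N')=3, C('m')=8, C('n')=12
L[0]='n': occ=0, LF[0]=C('n')+0=12+0=12
L[1]='N': occ=0, LF[1]=C('N')+0=3+0=3
L[2]='N': occ=1, LF[2]=C('N')+1=3+1=4
L[3]='m': occ=0, LF[3]=C('m')+0=8+0=8
L[4]='n': occ=1, LF[4]=C('n')+1=12+1=13
L[5]='m': occ=1, LF[5]=C('m')+1=8+1=9
L[6]='m': occ=2, LF[6]=C('m')+2=8+2=10
L[7]='N': occ=2, LF[7]=C('N')+2=3+2=5
L[8]='n': occ=2, LF[8]=C('n')+2=12+2=14
L[9]='N': occ=3, LF[9]=C('N')+3=3+3=6
L[10]='$': occ=0, LF[10]=C('$')+0=0+0=0
L[11]='M': occ=0, LF[11]=C('M')+0=1+0=1
L[12]='m': occ=3, LF[12]=C('m')+3=8+3=11
L[13]='N': occ=4, LF[13]=C('N')+4=3+4=7
L[14]='n': occ=3, LF[14]=C('n')+3=12+3=15
L[15]='M': occ=1, LF[15]=C('M')+1=1+1=2

Answer: 12 3 4 8 13 9 10 5 14 6 0 1 11 7 15 2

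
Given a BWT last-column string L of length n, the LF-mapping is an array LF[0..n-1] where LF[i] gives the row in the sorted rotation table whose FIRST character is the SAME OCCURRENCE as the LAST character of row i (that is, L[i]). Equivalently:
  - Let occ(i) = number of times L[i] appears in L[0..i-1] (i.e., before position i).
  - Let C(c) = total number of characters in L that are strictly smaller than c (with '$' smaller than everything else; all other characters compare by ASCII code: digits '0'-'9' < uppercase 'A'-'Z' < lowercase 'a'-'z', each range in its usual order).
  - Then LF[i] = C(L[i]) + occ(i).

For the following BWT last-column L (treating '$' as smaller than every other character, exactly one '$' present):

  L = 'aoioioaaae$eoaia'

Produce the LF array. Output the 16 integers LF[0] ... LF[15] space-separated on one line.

Char counts: '$':1, 'a':6, 'e':2, 'i':3, 'o':4
C (first-col start): C('$')=0, C('a')=1, C('e')=7, C('i')=9, C('o')=12
L[0]='a': occ=0, LF[0]=C('a')+0=1+0=1
L[1]='o': occ=0, LF[1]=C('o')+0=12+0=12
L[2]='i': occ=0, LF[2]=C('i')+0=9+0=9
L[3]='o': occ=1, LF[3]=C('o')+1=12+1=13
L[4]='i': occ=1, LF[4]=C('i')+1=9+1=10
L[5]='o': occ=2, LF[5]=C('o')+2=12+2=14
L[6]='a': occ=1, LF[6]=C('a')+1=1+1=2
L[7]='a': occ=2, LF[7]=C('a')+2=1+2=3
L[8]='a': occ=3, LF[8]=C('a')+3=1+3=4
L[9]='e': occ=0, LF[9]=C('e')+0=7+0=7
L[10]='$': occ=0, LF[10]=C('$')+0=0+0=0
L[11]='e': occ=1, LF[11]=C('e')+1=7+1=8
L[12]='o': occ=3, LF[12]=C('o')+3=12+3=15
L[13]='a': occ=4, LF[13]=C('a')+4=1+4=5
L[14]='i': occ=2, LF[14]=C('i')+2=9+2=11
L[15]='a': occ=5, LF[15]=C('a')+5=1+5=6

Answer: 1 12 9 13 10 14 2 3 4 7 0 8 15 5 11 6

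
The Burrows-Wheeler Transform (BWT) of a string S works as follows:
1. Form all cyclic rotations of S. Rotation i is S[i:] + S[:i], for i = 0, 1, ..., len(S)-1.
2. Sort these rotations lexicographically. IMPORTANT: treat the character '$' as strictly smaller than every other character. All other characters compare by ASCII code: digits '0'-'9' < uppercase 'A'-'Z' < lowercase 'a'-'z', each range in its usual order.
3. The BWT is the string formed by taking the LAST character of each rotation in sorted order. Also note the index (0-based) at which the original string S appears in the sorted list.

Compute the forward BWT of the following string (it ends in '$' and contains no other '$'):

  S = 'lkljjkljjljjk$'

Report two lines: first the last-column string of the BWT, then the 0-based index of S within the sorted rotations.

Answer: kllljjjjljjkk$
13

Derivation:
All 14 rotations (rotation i = S[i:]+S[:i]):
  rot[0] = lkljjkljjljjk$
  rot[1] = kljjkljjljjk$l
  rot[2] = ljjkljjljjk$lk
  rot[3] = jjkljjljjk$lkl
  rot[4] = jkljjljjk$lklj
  rot[5] = kljjljjk$lkljj
  rot[6] = ljjljjk$lkljjk
  rot[7] = jjljjk$lkljjkl
  rot[8] = jljjk$lkljjklj
  rot[9] = ljjk$lkljjkljj
  rot[10] = jjk$lkljjkljjl
  rot[11] = jk$lkljjkljjlj
  rot[12] = k$lkljjkljjljj
  rot[13] = $lkljjkljjljjk
Sorted (with $ < everything):
  sorted[0] = $lkljjkljjljjk  (last char: 'k')
  sorted[1] = jjk$lkljjkljjl  (last char: 'l')
  sorted[2] = jjkljjljjk$lkl  (last char: 'l')
  sorted[3] = jjljjk$lkljjkl  (last char: 'l')
  sorted[4] = jk$lkljjkljjlj  (last char: 'j')
  sorted[5] = jkljjljjk$lklj  (last char: 'j')
  sorted[6] = jljjk$lkljjklj  (last char: 'j')
  sorted[7] = k$lkljjkljjljj  (last char: 'j')
  sorted[8] = kljjkljjljjk$l  (last char: 'l')
  sorted[9] = kljjljjk$lkljj  (last char: 'j')
  sorted[10] = ljjk$lkljjkljj  (last char: 'j')
  sorted[11] = ljjkljjljjk$lk  (last char: 'k')
  sorted[12] = ljjljjk$lkljjk  (last char: 'k')
  sorted[13] = lkljjkljjljjk$  (last char: '$')
Last column: kllljjjjljjkk$
Original string S is at sorted index 13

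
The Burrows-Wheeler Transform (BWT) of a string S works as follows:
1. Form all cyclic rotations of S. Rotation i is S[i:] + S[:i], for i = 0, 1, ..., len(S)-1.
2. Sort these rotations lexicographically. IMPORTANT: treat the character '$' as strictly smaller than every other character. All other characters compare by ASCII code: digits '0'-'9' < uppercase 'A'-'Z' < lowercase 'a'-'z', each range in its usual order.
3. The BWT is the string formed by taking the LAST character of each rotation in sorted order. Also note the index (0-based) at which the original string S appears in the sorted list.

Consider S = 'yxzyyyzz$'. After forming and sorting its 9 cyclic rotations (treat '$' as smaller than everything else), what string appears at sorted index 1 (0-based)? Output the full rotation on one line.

Answer: xzyyyzz$y

Derivation:
All 9 rotations (rotation i = S[i:]+S[:i]):
  rot[0] = yxzyyyzz$
  rot[1] = xzyyyzz$y
  rot[2] = zyyyzz$yx
  rot[3] = yyyzz$yxz
  rot[4] = yyzz$yxzy
  rot[5] = yzz$yxzyy
  rot[6] = zz$yxzyyy
  rot[7] = z$yxzyyyz
  rot[8] = $yxzyyyzz
Sorted (with $ < everything):
  sorted[0] = $yxzyyyzz
  sorted[1] = xzyyyzz$y
  sorted[2] = yxzyyyzz$
  sorted[3] = yyyzz$yxz
  sorted[4] = yyzz$yxzy
  sorted[5] = yzz$yxzyy
  sorted[6] = z$yxzyyyz
  sorted[7] = zyyyzz$yx
  sorted[8] = zz$yxzyyy
sorted[1] = xzyyyzz$y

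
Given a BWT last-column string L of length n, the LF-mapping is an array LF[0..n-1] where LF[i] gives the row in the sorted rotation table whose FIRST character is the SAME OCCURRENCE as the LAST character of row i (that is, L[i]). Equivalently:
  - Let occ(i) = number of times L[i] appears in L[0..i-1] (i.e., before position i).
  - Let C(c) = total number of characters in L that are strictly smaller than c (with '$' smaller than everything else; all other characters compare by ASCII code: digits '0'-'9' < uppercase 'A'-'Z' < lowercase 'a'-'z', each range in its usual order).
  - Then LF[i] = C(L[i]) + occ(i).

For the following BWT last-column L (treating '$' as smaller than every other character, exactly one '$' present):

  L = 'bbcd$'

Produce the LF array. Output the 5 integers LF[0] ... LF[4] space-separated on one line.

Char counts: '$':1, 'b':2, 'c':1, 'd':1
C (first-col start): C('$')=0, C('b')=1, C('c')=3, C('d')=4
L[0]='b': occ=0, LF[0]=C('b')+0=1+0=1
L[1]='b': occ=1, LF[1]=C('b')+1=1+1=2
L[2]='c': occ=0, LF[2]=C('c')+0=3+0=3
L[3]='d': occ=0, LF[3]=C('d')+0=4+0=4
L[4]='$': occ=0, LF[4]=C('$')+0=0+0=0

Answer: 1 2 3 4 0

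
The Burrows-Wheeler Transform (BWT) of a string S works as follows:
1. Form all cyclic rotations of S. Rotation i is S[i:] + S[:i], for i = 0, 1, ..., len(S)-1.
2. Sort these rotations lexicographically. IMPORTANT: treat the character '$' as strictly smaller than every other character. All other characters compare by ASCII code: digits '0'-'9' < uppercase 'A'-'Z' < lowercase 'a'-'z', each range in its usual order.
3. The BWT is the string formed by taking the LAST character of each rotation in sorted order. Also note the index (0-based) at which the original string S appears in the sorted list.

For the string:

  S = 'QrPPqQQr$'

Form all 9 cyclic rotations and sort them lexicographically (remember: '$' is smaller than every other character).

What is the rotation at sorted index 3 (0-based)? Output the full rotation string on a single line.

Answer: QQr$QrPPq

Derivation:
All 9 rotations (rotation i = S[i:]+S[:i]):
  rot[0] = QrPPqQQr$
  rot[1] = rPPqQQr$Q
  rot[2] = PPqQQr$Qr
  rot[3] = PqQQr$QrP
  rot[4] = qQQr$QrPP
  rot[5] = QQr$QrPPq
  rot[6] = Qr$QrPPqQ
  rot[7] = r$QrPPqQQ
  rot[8] = $QrPPqQQr
Sorted (with $ < everything):
  sorted[0] = $QrPPqQQr
  sorted[1] = PPqQQr$Qr
  sorted[2] = PqQQr$QrP
  sorted[3] = QQr$QrPPq
  sorted[4] = Qr$QrPPqQ
  sorted[5] = QrPPqQQr$
  sorted[6] = qQQr$QrPP
  sorted[7] = r$QrPPqQQ
  sorted[8] = rPPqQQr$Q
sorted[3] = QQr$QrPPq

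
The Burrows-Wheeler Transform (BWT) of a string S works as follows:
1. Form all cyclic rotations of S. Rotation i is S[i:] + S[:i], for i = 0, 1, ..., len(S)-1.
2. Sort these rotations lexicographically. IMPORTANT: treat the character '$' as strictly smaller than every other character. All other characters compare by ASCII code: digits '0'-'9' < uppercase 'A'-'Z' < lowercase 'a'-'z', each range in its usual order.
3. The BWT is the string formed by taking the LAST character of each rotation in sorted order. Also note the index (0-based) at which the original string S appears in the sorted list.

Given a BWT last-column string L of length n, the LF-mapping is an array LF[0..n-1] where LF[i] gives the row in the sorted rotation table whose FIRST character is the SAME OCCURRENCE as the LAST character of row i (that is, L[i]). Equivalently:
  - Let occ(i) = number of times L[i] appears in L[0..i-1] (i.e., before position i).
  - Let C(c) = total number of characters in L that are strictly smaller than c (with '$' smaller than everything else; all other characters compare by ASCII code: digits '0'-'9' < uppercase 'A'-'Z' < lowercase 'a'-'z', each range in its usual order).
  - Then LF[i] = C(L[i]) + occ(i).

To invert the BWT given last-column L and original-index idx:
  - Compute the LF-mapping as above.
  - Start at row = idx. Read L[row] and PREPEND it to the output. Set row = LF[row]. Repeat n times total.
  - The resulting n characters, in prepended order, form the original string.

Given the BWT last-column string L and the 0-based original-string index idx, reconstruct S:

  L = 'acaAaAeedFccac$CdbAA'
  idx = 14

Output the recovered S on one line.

Answer: cbddaACccacAAeFaAea$

Derivation:
LF mapping: 7 12 8 1 9 2 18 19 16 6 13 14 10 15 0 5 17 11 3 4
Walk LF starting at row 14, prepending L[row]:
  step 1: row=14, L[14]='$', prepend. Next row=LF[14]=0
  step 2: row=0, L[0]='a', prepend. Next row=LF[0]=7
  step 3: row=7, L[7]='e', prepend. Next row=LF[7]=19
  step 4: row=19, L[19]='A', prepend. Next row=LF[19]=4
  step 5: row=4, L[4]='a', prepend. Next row=LF[4]=9
  step 6: row=9, L[9]='F', prepend. Next row=LF[9]=6
  step 7: row=6, L[6]='e', prepend. Next row=LF[6]=18
  step 8: row=18, L[18]='A', prepend. Next row=LF[18]=3
  step 9: row=3, L[3]='A', prepend. Next row=LF[3]=1
  step 10: row=1, L[1]='c', prepend. Next row=LF[1]=12
  step 11: row=12, L[12]='a', prepend. Next row=LF[12]=10
  step 12: row=10, L[10]='c', prepend. Next row=LF[10]=13
  step 13: row=13, L[13]='c', prepend. Next row=LF[13]=15
  step 14: row=15, L[15]='C', prepend. Next row=LF[15]=5
  step 15: row=5, L[5]='A', prepend. Next row=LF[5]=2
  step 16: row=2, L[2]='a', prepend. Next row=LF[2]=8
  step 17: row=8, L[8]='d', prepend. Next row=LF[8]=16
  step 18: row=16, L[16]='d', prepend. Next row=LF[16]=17
  step 19: row=17, L[17]='b', prepend. Next row=LF[17]=11
  step 20: row=11, L[11]='c', prepend. Next row=LF[11]=14
Reversed output: cbddaACccacAAeFaAea$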